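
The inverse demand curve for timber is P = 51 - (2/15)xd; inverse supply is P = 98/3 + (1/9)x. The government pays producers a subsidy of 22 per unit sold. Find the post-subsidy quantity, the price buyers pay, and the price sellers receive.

x' = 165; buyers pay 29; sellers receive 51

Pre-subsidy: 51 - (2/15)x = 98/3 + (1/9)x gives x* = 75 and P* = 41.
With the subsidy, sellers receive Ps = Pb + 22 for each unit, where Pb is the price buyers pay.
On the curves, Pb = 51 - (2/15)x and Ps = 98/3 + (1/9)x; the wedge Ps − Pb = 22 gives 98/3 + (1/9)x − (51 - (2/15)x) = 22, so x' = 165.
Then Pb = 51 − (2/15)·165 = 29 and Ps = 98/3 + (1/9)·165 = 51.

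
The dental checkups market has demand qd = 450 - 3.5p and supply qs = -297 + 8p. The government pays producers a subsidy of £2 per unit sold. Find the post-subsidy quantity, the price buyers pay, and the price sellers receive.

Pre-subsidy: 450 - 3.5p = -297 + 8p gives p* = 1494/23, q* = 5121/23.
With the subsidy, sellers receive ps = pb + 2 for each unit, where pb is the price buyers pay.
Supply in terms of pb becomes qs = -297 + 8(pb + 2) = -281 + 8pb. Setting this equal to demand: 450 - 3.5pb = -281 + 8pb, so pb = 1462/23.
Sellers receive ps = 1462/23 + 2 = 1508/23; q' = 450 − 3.5·(1462/23) = 5233/23.

q' = 5233/23; buyers pay 1462/23; sellers receive 1508/23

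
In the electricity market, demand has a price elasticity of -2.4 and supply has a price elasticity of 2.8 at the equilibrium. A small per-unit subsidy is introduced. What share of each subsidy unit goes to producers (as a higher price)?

Producer share = 6/13

For a small subsidy around the equilibrium, the benefit split depends on the relative slopes, which at a point are proportional to the elasticities.
Buyer share = εs/(εs + |εd|) = 2.8/(2.8 + 2.4) = 7/13; seller share = |εd|/(εs + |εd|) = 6/13.
So producers capture 6/13 of the subsidy.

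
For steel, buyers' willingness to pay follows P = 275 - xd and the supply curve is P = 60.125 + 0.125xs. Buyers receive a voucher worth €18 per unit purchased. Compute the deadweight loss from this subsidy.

Deadweight loss = €144

Pre-subsidy: 275 - x = 60.125 + 0.125x gives x* = 191 and P* = 84.
With the rebate, buyers effectively pay Pb = Ps − 18, where Ps is the price sellers receive.
On the curves, Pb = 275 - x and Ps = 60.125 + 0.125x; the wedge Ps − Pb = 18 gives 60.125 + 0.125x − (275 - x) = 18, so x' = 207.
Then Pb = 275 − 1·207 = 68 and Ps = 60.125 + 0.125·207 = 86.
The subsidy expands output by 207 − 191 = 16 past the efficient level; on those units the gap between marginal cost and willingness to pay runs from 0 up to 18.
DWL = ½ × 18 × 16 = 144.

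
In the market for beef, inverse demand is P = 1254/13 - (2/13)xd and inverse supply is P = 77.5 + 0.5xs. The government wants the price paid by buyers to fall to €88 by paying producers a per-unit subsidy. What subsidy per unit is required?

At a buyer price of 88, quantity demanded is 627 − 6.5·88 = 55.
Sellers supply 55 only when they receive Ps = 77.5 + 0.5·55 = 105.
s = Ps − Pb = 105 − 88 = 17.

Required subsidy s = €17 per unit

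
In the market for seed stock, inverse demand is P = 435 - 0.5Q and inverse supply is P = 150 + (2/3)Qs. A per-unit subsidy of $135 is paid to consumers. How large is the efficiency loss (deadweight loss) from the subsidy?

Deadweight loss = 54675/7

Pre-subsidy: 435 - 0.5Q = 150 + (2/3)Q gives Q* = 1710/7 and P* = 2190/7.
With the rebate, buyers effectively pay Pb = Ps − 135, where Ps is the price sellers receive.
On the curves, Pb = 435 - 0.5Q and Ps = 150 + (2/3)Q; the wedge Ps − Pb = 135 gives 150 + (2/3)Q − (435 - 0.5Q) = 135, so Q' = 360.
Then Pb = 435 − 0.5·360 = 255 and Ps = 150 + (2/3)·360 = 390.
The subsidy expands output by 360 − 1710/7 = 810/7 past the efficient level; on those units the gap between marginal cost and willingness to pay runs from 0 up to 135.
DWL = ½ × 135 × 810/7 = 54675/7.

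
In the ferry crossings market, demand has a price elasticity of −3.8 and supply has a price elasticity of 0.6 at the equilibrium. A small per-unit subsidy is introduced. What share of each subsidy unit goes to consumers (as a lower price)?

For a small subsidy around the equilibrium, the benefit split depends on the relative slopes, which at a point are proportional to the elasticities.
Buyer share = εs/(εs + |εd|) = 0.6/(0.6 + 3.8) = 3/22; seller share = |εd|/(εs + |εd|) = 19/22.

Consumer share = 3/22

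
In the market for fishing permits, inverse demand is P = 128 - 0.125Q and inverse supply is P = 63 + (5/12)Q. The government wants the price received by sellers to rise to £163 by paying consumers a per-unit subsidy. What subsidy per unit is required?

At a seller price of 163, quantity supplied is -151.2 + 2.4·163 = 240.
Buyers absorb 240 only when they pay Pb = 128 − 0.125·240 = 98.
s = Ps − Pb = 163 − 98 = 65.

Required subsidy s = £65 per unit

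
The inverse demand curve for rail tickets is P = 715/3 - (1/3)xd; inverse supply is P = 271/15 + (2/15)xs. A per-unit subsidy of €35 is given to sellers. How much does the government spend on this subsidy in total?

Pre-subsidy: 715/3 - (1/3)x = 271/15 + (2/15)x gives x* = 472 and P* = 81.
With the subsidy, sellers receive Ps = Pb + 35 for each unit, where Pb is the price buyers pay.
On the curves, Pb = 715/3 - (1/3)x and Ps = 271/15 + (2/15)x; the wedge Ps − Pb = 35 gives 271/15 + (2/15)x − (715/3 - (1/3)x) = 35, so x' = 547.
Then Pb = 715/3 − (1/3)·547 = 56 and Ps = 271/15 + (2/15)·547 = 91.
Government outlay = subsidy × quantity = 35 × 547 = 19145.

Government cost = €19145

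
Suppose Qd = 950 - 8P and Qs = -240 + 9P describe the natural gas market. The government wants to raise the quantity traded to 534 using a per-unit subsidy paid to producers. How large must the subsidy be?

At Q = 534, invert demand for the buyer price: Pb = (950 − 534)/8 = 52; invert supply for the seller price: Ps = (534 − (-240))/9 = 86.
The subsidy must fill the gap: s = Ps − Pb = 86 − 52 = 34.

Required subsidy s = 34 per unit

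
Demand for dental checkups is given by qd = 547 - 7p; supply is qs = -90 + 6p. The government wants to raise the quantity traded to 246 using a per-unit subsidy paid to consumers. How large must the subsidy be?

Required subsidy s = 13 per unit

At q = 246, invert demand for the buyer price: pb = (547 − 246)/7 = 43; invert supply for the seller price: ps = (246 − (-90))/6 = 56.
The subsidy must fill the gap: s = ps − pb = 56 − 43 = 13.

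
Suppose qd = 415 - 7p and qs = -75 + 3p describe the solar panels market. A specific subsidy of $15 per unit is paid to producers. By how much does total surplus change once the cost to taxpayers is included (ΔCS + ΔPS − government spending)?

Net change in total surplus = -$236.25

Pre-subsidy: 415 - 7p = -75 + 3p gives p* = 49, q* = 72.
With the subsidy, sellers receive ps = pb + 15 for each unit, where pb is the price buyers pay.
Supply in terms of pb becomes qs = -75 + 3(pb + 15) = -30 + 3pb. Setting this equal to demand: 415 - 7pb = -30 + 3pb, so pb = 44.5.
Sellers receive ps = 44.5 + 15 = 59.5; q' = 415 − 7·44.5 = 103.5.
ΔCS = ½(72 + 103.5)(49 − 44.5) = 394.875; ΔPS = ½(72 + 103.5)(59.5 − 49) = 921.375.
Government spending = 15 × 103.5 = 1552.5.
Net change = 394.875 + 921.375 − 1552.5 = -236.25. The loss equals the DWL triangle ½·15·31.5.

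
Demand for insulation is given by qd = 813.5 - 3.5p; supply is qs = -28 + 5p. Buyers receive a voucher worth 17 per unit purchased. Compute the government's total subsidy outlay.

Government cost = 8534

Pre-subsidy: 813.5 - 3.5p = -28 + 5p gives p* = 99, q* = 467.
With the rebate, buyers effectively pay pb = ps − 17, where ps is the price sellers receive.
Demand in terms of ps becomes qd = 813.5 − 3.5(ps − 17) = 873 - 3.5ps. Setting this equal to supply: 873 - 3.5ps = -28 + 5ps, so ps = 106.
Buyers pay pb = 106 − 17 = 89; q' = -28 + 5·106 = 502.
Government outlay = subsidy × quantity = 17 × 502 = 8534.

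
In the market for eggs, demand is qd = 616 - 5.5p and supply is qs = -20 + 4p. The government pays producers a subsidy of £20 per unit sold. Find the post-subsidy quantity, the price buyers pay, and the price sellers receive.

Pre-subsidy: 616 - 5.5p = -20 + 4p gives p* = 1272/19, q* = 4708/19.
With the subsidy, sellers receive ps = pb + 20 for each unit, where pb is the price buyers pay.
Supply in terms of pb becomes qs = -20 + 4(pb + 20) = 60 + 4pb. Setting this equal to demand: 616 - 5.5pb = 60 + 4pb, so pb = 1112/19.
Sellers receive ps = 1112/19 + 20 = 1492/19; q' = 616 − 5.5·(1112/19) = 5588/19.

q' = 5588/19; buyers pay 1112/19; sellers receive 1492/19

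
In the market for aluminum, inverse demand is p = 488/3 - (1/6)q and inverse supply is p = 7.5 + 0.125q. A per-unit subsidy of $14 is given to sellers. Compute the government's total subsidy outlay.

Pre-subsidy: 488/3 - (1/6)q = 7.5 + 0.125q gives q* = 532 and p* = 74.
With the subsidy, sellers receive ps = pb + 14 for each unit, where pb is the price buyers pay.
On the curves, pb = 488/3 - (1/6)q and ps = 7.5 + 0.125q; the wedge ps − pb = 14 gives 7.5 + 0.125q − (488/3 - (1/6)q) = 14, so q' = 580.
Then pb = 488/3 − (1/6)·580 = 66 and ps = 7.5 + 0.125·580 = 80.
Government outlay = subsidy × quantity = 14 × 580 = 8120.

Government cost = $8120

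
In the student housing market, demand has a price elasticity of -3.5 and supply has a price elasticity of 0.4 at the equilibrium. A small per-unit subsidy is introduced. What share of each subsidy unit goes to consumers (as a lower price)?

For a small subsidy around the equilibrium, the benefit split depends on the relative slopes, which at a point are proportional to the elasticities.
Buyer share = εs/(εs + |εd|) = 0.4/(0.4 + 3.5) = 4/39; seller share = |εd|/(εs + |εd|) = 35/39.

Consumer share = 4/39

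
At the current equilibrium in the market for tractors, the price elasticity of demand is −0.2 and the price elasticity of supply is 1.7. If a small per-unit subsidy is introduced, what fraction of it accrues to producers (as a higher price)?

For a small subsidy around the equilibrium, the benefit split depends on the relative slopes, which at a point are proportional to the elasticities.
Buyer share = εs/(εs + |εd|) = 1.7/(1.7 + 0.2) = 17/19; seller share = |εd|/(εs + |εd|) = 2/19.
So producers capture 2/19 of the subsidy.

Producer share = 2/19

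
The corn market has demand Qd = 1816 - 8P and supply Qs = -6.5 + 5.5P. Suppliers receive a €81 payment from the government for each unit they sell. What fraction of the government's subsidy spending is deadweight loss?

Pre-subsidy: 1816 - 8P = -6.5 + 5.5P gives P* = 135, Q* = 736.
With the subsidy, sellers receive Ps = Pb + 81 for each unit, where Pb is the price buyers pay.
Supply in terms of Pb becomes Qs = -6.5 + 5.5(Pb + 81) = 439 + 5.5Pb. Setting this equal to demand: 1816 - 8Pb = 439 + 5.5Pb, so Pb = 102.
Sellers receive Ps = 102 + 81 = 183; Q' = 1816 − 8·102 = 1000.
ΔCS = ½(736 + 1000)(135 − 102) = 28644; ΔPS = ½(736 + 1000)(183 − 135) = 41664.
Government spending = 81 × 1000 = 81000.
DWL = ½ × 81 × (1000 − 736) = 10692; fraction = 10692 / 81000 = 0.132.

DWL / government spending = 0.132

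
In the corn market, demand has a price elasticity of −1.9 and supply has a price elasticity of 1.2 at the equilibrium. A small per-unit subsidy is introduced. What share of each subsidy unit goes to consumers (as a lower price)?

Consumer share = 12/31

For a small subsidy around the equilibrium, the benefit split depends on the relative slopes, which at a point are proportional to the elasticities.
Buyer share = εs/(εs + |εd|) = 1.2/(1.2 + 1.9) = 12/31; seller share = |εd|/(εs + |εd|) = 19/31.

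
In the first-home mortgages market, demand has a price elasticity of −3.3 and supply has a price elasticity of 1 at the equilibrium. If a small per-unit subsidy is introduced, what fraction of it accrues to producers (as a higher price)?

Producer share = 33/43

For a small subsidy around the equilibrium, the benefit split depends on the relative slopes, which at a point are proportional to the elasticities.
Buyer share = εs/(εs + |εd|) = 1/(1 + 3.3) = 10/43; seller share = |εd|/(εs + |εd|) = 33/43.
So producers capture 33/43 of the subsidy.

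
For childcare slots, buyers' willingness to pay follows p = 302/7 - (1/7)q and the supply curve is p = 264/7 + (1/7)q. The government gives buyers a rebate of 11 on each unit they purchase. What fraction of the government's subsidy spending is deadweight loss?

DWL / government spending = 77/230

Pre-subsidy: 302/7 - (1/7)q = 264/7 + (1/7)q gives q* = 19 and p* = 283/7.
With the rebate, buyers effectively pay pb = ps − 11, where ps is the price sellers receive.
On the curves, pb = 302/7 - (1/7)q and ps = 264/7 + (1/7)q; the wedge ps − pb = 11 gives 264/7 + (1/7)q − (302/7 - (1/7)q) = 11, so q' = 57.5.
Then pb = 302/7 − (1/7)·57.5 = 489/14 and ps = 264/7 + (1/7)·57.5 = 643/14.
ΔCS = ½(19 + 57.5)(283/7 − 489/14) = 210.375; ΔPS = ½(19 + 57.5)(643/14 − 283/7) = 210.375.
Government spending = 11 × 57.5 = 632.5.
DWL = ½ × 11 × (57.5 − 19) = 211.75; fraction = 211.75 / 632.5 = 77/230.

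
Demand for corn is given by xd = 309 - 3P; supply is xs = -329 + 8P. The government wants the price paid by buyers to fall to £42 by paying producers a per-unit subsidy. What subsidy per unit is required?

At a buyer price of 42, quantity demanded is 309 − 3·42 = 183.
Sellers supply 183 only when they receive Ps with -329 + 8·Ps = 183, i.e. Ps = 64.
s = Ps − Pb = 64 − 42 = 22.

Required subsidy s = £22 per unit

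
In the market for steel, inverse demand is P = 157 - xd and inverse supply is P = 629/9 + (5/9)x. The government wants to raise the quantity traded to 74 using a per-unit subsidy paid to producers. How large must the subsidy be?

At x = 74, from the demand curve buyers pay Pb = 157 − 1·74 = 83; from the supply curve sellers need Ps = 629/9 + (5/9)·74 = 111.
The subsidy must fill the gap: s = Ps − Pb = 111 − 83 = 28.

Required subsidy s = 28 per unit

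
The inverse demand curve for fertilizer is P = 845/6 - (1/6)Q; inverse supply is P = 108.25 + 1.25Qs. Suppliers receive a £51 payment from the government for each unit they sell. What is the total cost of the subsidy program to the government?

Pre-subsidy: 845/6 - (1/6)Q = 108.25 + 1.25Q gives Q* = 23 and P* = 137.
With the subsidy, sellers receive Ps = Pb + 51 for each unit, where Pb is the price buyers pay.
On the curves, Pb = 845/6 - (1/6)Q and Ps = 108.25 + 1.25Q; the wedge Ps − Pb = 51 gives 108.25 + 1.25Q − (845/6 - (1/6)Q) = 51, so Q' = 59.
Then Pb = 845/6 − (1/6)·59 = 131 and Ps = 108.25 + 1.25·59 = 182.
Government outlay = subsidy × quantity = 51 × 59 = 3009.

Government cost = £3009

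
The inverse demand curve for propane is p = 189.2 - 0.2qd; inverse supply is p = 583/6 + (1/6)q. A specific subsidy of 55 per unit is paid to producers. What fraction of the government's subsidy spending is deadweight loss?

Pre-subsidy: 189.2 - 0.2q = 583/6 + (1/6)q gives q* = 251 and p* = 139.
With the subsidy, sellers receive ps = pb + 55 for each unit, where pb is the price buyers pay.
On the curves, pb = 189.2 - 0.2q and ps = 583/6 + (1/6)q; the wedge ps − pb = 55 gives 583/6 + (1/6)q − (189.2 - 0.2q) = 55, so q' = 401.
Then pb = 189.2 − 0.2·401 = 109 and ps = 583/6 + (1/6)·401 = 164.
ΔCS = ½(251 + 401)(139 − 109) = 9780; ΔPS = ½(251 + 401)(164 − 139) = 8150.
Government spending = 55 × 401 = 22055.
DWL = ½ × 55 × (401 − 251) = 4125; fraction = 4125 / 22055 = 75/401.

DWL / government spending = 75/401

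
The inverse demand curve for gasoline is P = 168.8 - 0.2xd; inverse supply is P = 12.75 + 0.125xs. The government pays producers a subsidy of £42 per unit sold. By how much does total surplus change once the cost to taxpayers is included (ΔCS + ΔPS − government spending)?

Net change in total surplus = -35280/13

Pre-subsidy: 168.8 - 0.2x = 12.75 + 0.125x gives x* = 6242/13 and P* = 946/13.
With the subsidy, sellers receive Ps = Pb + 42 for each unit, where Pb is the price buyers pay.
On the curves, Pb = 168.8 - 0.2x and Ps = 12.75 + 0.125x; the wedge Ps − Pb = 42 gives 12.75 + 0.125x − (168.8 - 0.2x) = 42, so x' = 7922/13.
Then Pb = 168.8 − 0.2·(7922/13) = 610/13 and Ps = 12.75 + 0.125·(7922/13) = 1156/13.
ΔCS = ½(6242/13 + 7922/13)(946/13 − 610/13) = 2379552/169; ΔPS = ½(6242/13 + 7922/13)(1156/13 − 946/13) = 1487220/169.
Government spending = 42 × 7922/13 = 332724/13.
Net change = 2379552/169 + 1487220/169 − 332724/13 = -35280/13. The loss equals the DWL triangle ½·42·1680/13.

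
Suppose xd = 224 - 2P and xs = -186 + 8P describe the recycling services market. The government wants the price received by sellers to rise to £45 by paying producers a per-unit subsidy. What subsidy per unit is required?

At a seller price of 45, quantity supplied is -186 + 8·45 = 174.
Buyers absorb 174 only when they pay Pb with 224 − 2·Pb = 174, i.e. Pb = 25.
s = Ps − Pb = 45 − 25 = 20.

Required subsidy s = £20 per unit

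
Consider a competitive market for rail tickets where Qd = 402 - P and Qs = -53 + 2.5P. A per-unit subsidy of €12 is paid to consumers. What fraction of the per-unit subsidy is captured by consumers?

Consumer share = 5/7

Pre-subsidy: 402 - P = -53 + 2.5P gives P* = 130, Q* = 272.
With the rebate, buyers effectively pay Pb = Ps − 12, where Ps is the price sellers receive.
Demand in terms of Ps becomes Qd = 402 − 1(Ps − 12) = 414 - Ps. Setting this equal to supply: 414 - Ps = -53 + 2.5Ps, so Ps = 934/7.
Buyers pay Pb = 934/7 − 12 = 850/7; Q' = -53 + 2.5·(934/7) = 1964/7.
Buyers' price falls by P* − Pb = 130 − 850/7 = 60/7; sellers' price rises by Ps − P* = 934/7 − 130 = 24/7.
So consumers capture (60/7)/12 = 5/7 of each unit of subsidy.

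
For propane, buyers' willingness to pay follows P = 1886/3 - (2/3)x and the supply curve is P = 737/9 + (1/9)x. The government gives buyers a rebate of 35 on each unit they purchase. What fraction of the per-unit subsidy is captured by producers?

Pre-subsidy: 1886/3 - (2/3)x = 737/9 + (1/9)x gives x* = 703 and P* = 160.
With the rebate, buyers effectively pay Pb = Ps − 35, where Ps is the price sellers receive.
On the curves, Pb = 1886/3 - (2/3)x and Ps = 737/9 + (1/9)x; the wedge Ps − Pb = 35 gives 737/9 + (1/9)x − (1886/3 - (2/3)x) = 35, so x' = 748.
Then Pb = 1886/3 − (2/3)·748 = 130 and Ps = 737/9 + (1/9)·748 = 165.
Buyers' price falls by P* − Pb = 160 − 130 = 30; sellers' price rises by Ps − P* = 165 − 160 = 5.
So producers capture 5/35 = 1/7 of each unit of subsidy.

Producer share = 1/7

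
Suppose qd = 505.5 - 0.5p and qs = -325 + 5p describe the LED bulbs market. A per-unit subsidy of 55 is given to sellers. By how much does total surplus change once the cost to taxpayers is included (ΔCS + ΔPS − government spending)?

Pre-subsidy: 505.5 - 0.5p = -325 + 5p gives p* = 151, q* = 430.
With the subsidy, sellers receive ps = pb + 55 for each unit, where pb is the price buyers pay.
Supply in terms of pb becomes qs = -325 + 5(pb + 55) = -50 + 5pb. Setting this equal to demand: 505.5 - 0.5pb = -50 + 5pb, so pb = 101.
Sellers receive ps = 101 + 55 = 156; q' = 505.5 − 0.5·101 = 455.
ΔCS = ½(430 + 455)(151 − 101) = 22125; ΔPS = ½(430 + 455)(156 − 151) = 2212.5.
Government spending = 55 × 455 = 25025.
Net change = 22125 + 2212.5 − 25025 = -687.5. The loss equals the DWL triangle ½·55·25.

Net change in total surplus = -687.5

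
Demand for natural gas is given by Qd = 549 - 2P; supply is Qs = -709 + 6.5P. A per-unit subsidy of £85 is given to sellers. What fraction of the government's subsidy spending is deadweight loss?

Pre-subsidy: 549 - 2P = -709 + 6.5P gives P* = 148, Q* = 253.
With the subsidy, sellers receive Ps = Pb + 85 for each unit, where Pb is the price buyers pay.
Supply in terms of Pb becomes Qs = -709 + 6.5(Pb + 85) = -156.5 + 6.5Pb. Setting this equal to demand: 549 - 2Pb = -156.5 + 6.5Pb, so Pb = 83.
Sellers receive Ps = 83 + 85 = 168; Q' = 549 − 2·83 = 383.
ΔCS = ½(253 + 383)(148 − 83) = 20670; ΔPS = ½(253 + 383)(168 − 148) = 6360.
Government spending = 85 × 383 = 32555.
DWL = ½ × 85 × (383 − 253) = 5525; fraction = 5525 / 32555 = 65/383.

DWL / government spending = 65/383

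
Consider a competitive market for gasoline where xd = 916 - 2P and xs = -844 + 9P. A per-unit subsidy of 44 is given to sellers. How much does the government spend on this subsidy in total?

Pre-subsidy: 916 - 2P = -844 + 9P gives P* = 160, x* = 596.
With the subsidy, sellers receive Ps = Pb + 44 for each unit, where Pb is the price buyers pay.
Supply in terms of Pb becomes xs = -844 + 9(Pb + 44) = -448 + 9Pb. Setting this equal to demand: 916 - 2Pb = -448 + 9Pb, so Pb = 124.
Sellers receive Ps = 124 + 44 = 168; x' = 916 − 2·124 = 668.
Government outlay = subsidy × quantity = 44 × 668 = 29392.

Government cost = 29392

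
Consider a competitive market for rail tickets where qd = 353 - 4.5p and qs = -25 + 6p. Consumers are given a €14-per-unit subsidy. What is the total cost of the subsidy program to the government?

Government cost = €3178

Pre-subsidy: 353 - 4.5p = -25 + 6p gives p* = 36, q* = 191.
With the rebate, buyers effectively pay pb = ps − 14, where ps is the price sellers receive.
Demand in terms of ps becomes qd = 353 − 4.5(ps − 14) = 416 - 4.5ps. Setting this equal to supply: 416 - 4.5ps = -25 + 6ps, so ps = 42.
Buyers pay pb = 42 − 14 = 28; q' = -25 + 6·42 = 227.
Government outlay = subsidy × quantity = 14 × 227 = 3178.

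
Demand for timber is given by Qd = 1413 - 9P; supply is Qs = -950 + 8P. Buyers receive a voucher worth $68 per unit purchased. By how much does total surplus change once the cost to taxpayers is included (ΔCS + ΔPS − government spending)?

Pre-subsidy: 1413 - 9P = -950 + 8P gives P* = 139, Q* = 162.
With the rebate, buyers effectively pay Pb = Ps − 68, where Ps is the price sellers receive.
Demand in terms of Ps becomes Qd = 1413 − 9(Ps − 68) = 2025 - 9Ps. Setting this equal to supply: 2025 - 9Ps = -950 + 8Ps, so Ps = 175.
Buyers pay Pb = 175 − 68 = 107; Q' = -950 + 8·175 = 450.
ΔCS = ½(162 + 450)(139 − 107) = 9792; ΔPS = ½(162 + 450)(175 − 139) = 11016.
Government spending = 68 × 450 = 30600.
Net change = 9792 + 11016 − 30600 = -9792. The loss equals the DWL triangle ½·68·288.

Net change in total surplus = -$9792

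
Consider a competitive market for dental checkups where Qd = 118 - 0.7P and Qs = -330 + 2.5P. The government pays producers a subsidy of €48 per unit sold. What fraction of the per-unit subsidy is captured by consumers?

Pre-subsidy: 118 - 0.7P = -330 + 2.5P gives P* = 140, Q* = 20.
With the subsidy, sellers receive Ps = Pb + 48 for each unit, where Pb is the price buyers pay.
Supply in terms of Pb becomes Qs = -330 + 2.5(Pb + 48) = -210 + 2.5Pb. Setting this equal to demand: 118 - 0.7Pb = -210 + 2.5Pb, so Pb = 102.5.
Sellers receive Ps = 102.5 + 48 = 150.5; Q' = 118 − 0.7·102.5 = 46.25.
Buyers' price falls by P* − Pb = 140 − 102.5 = 37.5; sellers' price rises by Ps − P* = 150.5 − 140 = 10.5.
So consumers capture 37.5/48 = 0.78125 of each unit of subsidy.

Consumer share = 0.78125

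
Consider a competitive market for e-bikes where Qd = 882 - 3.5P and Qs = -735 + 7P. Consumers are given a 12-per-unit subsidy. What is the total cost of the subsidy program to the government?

Government cost = 4452

Pre-subsidy: 882 - 3.5P = -735 + 7P gives P* = 154, Q* = 343.
With the rebate, buyers effectively pay Pb = Ps − 12, where Ps is the price sellers receive.
Demand in terms of Ps becomes Qd = 882 − 3.5(Ps − 12) = 924 - 3.5Ps. Setting this equal to supply: 924 - 3.5Ps = -735 + 7Ps, so Ps = 158.
Buyers pay Pb = 158 − 12 = 146; Q' = -735 + 7·158 = 371.
Government outlay = subsidy × quantity = 12 × 371 = 4452.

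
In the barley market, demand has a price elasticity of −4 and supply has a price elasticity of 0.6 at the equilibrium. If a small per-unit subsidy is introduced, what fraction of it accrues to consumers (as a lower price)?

Consumer share = 3/23

For a small subsidy around the equilibrium, the benefit split depends on the relative slopes, which at a point are proportional to the elasticities.
Buyer share = εs/(εs + |εd|) = 0.6/(0.6 + 4) = 3/23; seller share = |εd|/(εs + |εd|) = 20/23.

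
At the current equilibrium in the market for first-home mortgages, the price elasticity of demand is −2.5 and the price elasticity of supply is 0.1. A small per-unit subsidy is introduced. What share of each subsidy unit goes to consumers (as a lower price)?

For a small subsidy around the equilibrium, the benefit split depends on the relative slopes, which at a point are proportional to the elasticities.
Buyer share = εs/(εs + |εd|) = 0.1/(0.1 + 2.5) = 1/26; seller share = |εd|/(εs + |εd|) = 25/26.

Consumer share = 1/26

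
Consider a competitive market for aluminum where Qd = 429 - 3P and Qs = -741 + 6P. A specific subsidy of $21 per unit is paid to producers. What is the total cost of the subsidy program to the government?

Government cost = $1701

Pre-subsidy: 429 - 3P = -741 + 6P gives P* = 130, Q* = 39.
With the subsidy, sellers receive Ps = Pb + 21 for each unit, where Pb is the price buyers pay.
Supply in terms of Pb becomes Qs = -741 + 6(Pb + 21) = -615 + 6Pb. Setting this equal to demand: 429 - 3Pb = -615 + 6Pb, so Pb = 116.
Sellers receive Ps = 116 + 21 = 137; Q' = 429 − 3·116 = 81.
Government outlay = subsidy × quantity = 21 × 81 = 1701.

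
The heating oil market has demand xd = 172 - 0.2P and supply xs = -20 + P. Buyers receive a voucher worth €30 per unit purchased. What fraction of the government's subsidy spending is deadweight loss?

Pre-subsidy: 172 - 0.2P = -20 + P gives P* = 160, x* = 140.
With the rebate, buyers effectively pay Pb = Ps − 30, where Ps is the price sellers receive.
Demand in terms of Ps becomes xd = 172 − 0.2(Ps − 30) = 178 - 0.2Ps. Setting this equal to supply: 178 - 0.2Ps = -20 + Ps, so Ps = 165.
Buyers pay Pb = 165 − 30 = 135; x' = -20 + 1·165 = 145.
ΔCS = ½(140 + 145)(160 − 135) = 3562.5; ΔPS = ½(140 + 145)(165 − 160) = 712.5.
Government spending = 30 × 145 = 4350.
DWL = ½ × 30 × (145 − 140) = 75; fraction = 75 / 4350 = 1/58.

DWL / government spending = 1/58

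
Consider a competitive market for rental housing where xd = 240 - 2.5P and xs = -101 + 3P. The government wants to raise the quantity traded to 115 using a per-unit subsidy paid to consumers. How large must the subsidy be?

Required subsidy s = 22 per unit

At x = 115, invert demand for the buyer price: Pb = (240 − 115)/2.5 = 50; invert supply for the seller price: Ps = (115 − (-101))/3 = 72.
The subsidy must fill the gap: s = Ps − Pb = 72 − 50 = 22.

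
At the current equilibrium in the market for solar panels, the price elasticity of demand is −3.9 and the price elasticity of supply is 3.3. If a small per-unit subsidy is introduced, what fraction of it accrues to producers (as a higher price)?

Producer share = 13/24

For a small subsidy around the equilibrium, the benefit split depends on the relative slopes, which at a point are proportional to the elasticities.
Buyer share = εs/(εs + |εd|) = 3.3/(3.3 + 3.9) = 11/24; seller share = |εd|/(εs + |εd|) = 13/24.
So producers capture 13/24 of the subsidy.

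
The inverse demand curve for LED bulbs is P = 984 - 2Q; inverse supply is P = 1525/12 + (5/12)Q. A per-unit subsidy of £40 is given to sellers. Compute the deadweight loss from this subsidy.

Deadweight loss = 9600/29

Pre-subsidy: 984 - 2Q = 1525/12 + (5/12)Q gives Q* = 10283/29 and P* = 7970/29.
With the subsidy, sellers receive Ps = Pb + 40 for each unit, where Pb is the price buyers pay.
On the curves, Pb = 984 - 2Q and Ps = 1525/12 + (5/12)Q; the wedge Ps − Pb = 40 gives 1525/12 + (5/12)Q − (984 - 2Q) = 40, so Q' = 10763/29.
Then Pb = 984 − 2·(10763/29) = 7010/29 and Ps = 1525/12 + (5/12)·(10763/29) = 8170/29.
The subsidy expands output by 10763/29 − 10283/29 = 480/29 past the efficient level; on those units the gap between marginal cost and willingness to pay runs from 0 up to 40.
DWL = ½ × 40 × 480/29 = 9600/29.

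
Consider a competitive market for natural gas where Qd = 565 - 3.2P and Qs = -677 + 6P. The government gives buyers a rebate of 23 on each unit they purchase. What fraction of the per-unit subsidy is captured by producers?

Producer share = 8/23

Pre-subsidy: 565 - 3.2P = -677 + 6P gives P* = 135, Q* = 133.
With the rebate, buyers effectively pay Pb = Ps − 23, where Ps is the price sellers receive.
Demand in terms of Ps becomes Qd = 565 − 3.2(Ps − 23) = 638.6 - 3.2Ps. Setting this equal to supply: 638.6 - 3.2Ps = -677 + 6Ps, so Ps = 143.
Buyers pay Pb = 143 − 23 = 120; Q' = -677 + 6·143 = 181.
Buyers' price falls by P* − Pb = 135 − 120 = 15; sellers' price rises by Ps − P* = 143 − 135 = 8.
So producers capture 8/23 = 8/23 of each unit of subsidy.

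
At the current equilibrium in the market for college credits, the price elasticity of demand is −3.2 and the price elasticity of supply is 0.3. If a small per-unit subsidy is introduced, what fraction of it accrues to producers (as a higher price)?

For a small subsidy around the equilibrium, the benefit split depends on the relative slopes, which at a point are proportional to the elasticities.
Buyer share = εs/(εs + |εd|) = 0.3/(0.3 + 3.2) = 3/35; seller share = |εd|/(εs + |εd|) = 32/35.
So producers capture 32/35 of the subsidy.

Producer share = 32/35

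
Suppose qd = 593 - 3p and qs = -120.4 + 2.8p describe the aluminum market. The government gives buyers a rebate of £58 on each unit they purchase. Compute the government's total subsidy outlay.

Government cost = £17864

Pre-subsidy: 593 - 3p = -120.4 + 2.8p gives p* = 123, q* = 224.
With the rebate, buyers effectively pay pb = ps − 58, where ps is the price sellers receive.
Demand in terms of ps becomes qd = 593 − 3(ps − 58) = 767 - 3ps. Setting this equal to supply: 767 - 3ps = -120.4 + 2.8ps, so ps = 153.
Buyers pay pb = 153 − 58 = 95; q' = -120.4 + 2.8·153 = 308.
Government outlay = subsidy × quantity = 58 × 308 = 17864.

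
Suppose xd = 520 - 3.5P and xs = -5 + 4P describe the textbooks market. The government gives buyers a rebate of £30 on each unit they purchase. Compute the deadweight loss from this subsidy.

Pre-subsidy: 520 - 3.5P = -5 + 4P gives P* = 70, x* = 275.
With the rebate, buyers effectively pay Pb = Ps − 30, where Ps is the price sellers receive.
Demand in terms of Ps becomes xd = 520 − 3.5(Ps − 30) = 625 - 3.5Ps. Setting this equal to supply: 625 - 3.5Ps = -5 + 4Ps, so Ps = 84.
Buyers pay Pb = 84 − 30 = 54; x' = -5 + 4·84 = 331.
The subsidy expands output by 331 − 275 = 56 past the efficient level; on those units the gap between marginal cost and willingness to pay runs from 0 up to 30.
DWL = ½ × 30 × 56 = 840.

Deadweight loss = £840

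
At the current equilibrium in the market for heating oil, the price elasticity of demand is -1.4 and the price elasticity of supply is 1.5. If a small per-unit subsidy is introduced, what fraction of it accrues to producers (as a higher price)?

For a small subsidy around the equilibrium, the benefit split depends on the relative slopes, which at a point are proportional to the elasticities.
Buyer share = εs/(εs + |εd|) = 1.5/(1.5 + 1.4) = 15/29; seller share = |εd|/(εs + |εd|) = 14/29.
So producers capture 14/29 of the subsidy.

Producer share = 14/29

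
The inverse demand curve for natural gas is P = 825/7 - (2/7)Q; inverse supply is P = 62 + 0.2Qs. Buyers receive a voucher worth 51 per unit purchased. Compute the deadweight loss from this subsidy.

Deadweight loss = 2677.5

Pre-subsidy: 825/7 - (2/7)Q = 62 + 0.2Q gives Q* = 115 and P* = 85.
With the rebate, buyers effectively pay Pb = Ps − 51, where Ps is the price sellers receive.
On the curves, Pb = 825/7 - (2/7)Q and Ps = 62 + 0.2Q; the wedge Ps − Pb = 51 gives 62 + 0.2Q − (825/7 - (2/7)Q) = 51, so Q' = 220.
Then Pb = 825/7 − (2/7)·220 = 55 and Ps = 62 + 0.2·220 = 106.
The subsidy expands output by 220 − 115 = 105 past the efficient level; on those units the gap between marginal cost and willingness to pay runs from 0 up to 51.
DWL = ½ × 51 × 105 = 2677.5.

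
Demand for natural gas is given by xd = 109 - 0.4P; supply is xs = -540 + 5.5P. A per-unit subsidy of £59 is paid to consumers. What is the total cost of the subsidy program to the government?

Government cost = £5133

Pre-subsidy: 109 - 0.4P = -540 + 5.5P gives P* = 110, x* = 65.
With the rebate, buyers effectively pay Pb = Ps − 59, where Ps is the price sellers receive.
Demand in terms of Ps becomes xd = 109 − 0.4(Ps − 59) = 132.6 - 0.4Ps. Setting this equal to supply: 132.6 - 0.4Ps = -540 + 5.5Ps, so Ps = 114.
Buyers pay Pb = 114 − 59 = 55; x' = -540 + 5.5·114 = 87.
Government outlay = subsidy × quantity = 59 × 87 = 5133.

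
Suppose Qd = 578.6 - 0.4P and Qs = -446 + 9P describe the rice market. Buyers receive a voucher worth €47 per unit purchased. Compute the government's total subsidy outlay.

Government cost = €25991

Pre-subsidy: 578.6 - 0.4P = -446 + 9P gives P* = 109, Q* = 535.
With the rebate, buyers effectively pay Pb = Ps − 47, where Ps is the price sellers receive.
Demand in terms of Ps becomes Qd = 578.6 − 0.4(Ps − 47) = 597.4 - 0.4Ps. Setting this equal to supply: 597.4 - 0.4Ps = -446 + 9Ps, so Ps = 111.
Buyers pay Pb = 111 − 47 = 64; Q' = -446 + 9·111 = 553.
Government outlay = subsidy × quantity = 47 × 553 = 25991.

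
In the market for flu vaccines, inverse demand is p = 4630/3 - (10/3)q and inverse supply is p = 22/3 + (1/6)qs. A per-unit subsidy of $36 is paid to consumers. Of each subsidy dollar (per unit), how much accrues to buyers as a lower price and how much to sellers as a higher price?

Buyers gain 240/7 per unit; sellers gain 12/7 per unit

Pre-subsidy: 4630/3 - (10/3)q = 22/3 + (1/6)q gives q* = 3072/7 and p* = 1690/21.
With the rebate, buyers effectively pay pb = ps − 36, where ps is the price sellers receive.
On the curves, pb = 4630/3 - (10/3)q and ps = 22/3 + (1/6)q; the wedge ps − pb = 36 gives 22/3 + (1/6)q − (4630/3 - (10/3)q) = 36, so q' = 3144/7.
Then pb = 4630/3 − (10/3)·(3144/7) = 970/21 and ps = 22/3 + (1/6)·(3144/7) = 1726/21.
Buyers' price falls by p* − pb = 1690/21 − 970/21 = 240/7; sellers' price rises by ps − p* = 1726/21 − 1690/21 = 12/7.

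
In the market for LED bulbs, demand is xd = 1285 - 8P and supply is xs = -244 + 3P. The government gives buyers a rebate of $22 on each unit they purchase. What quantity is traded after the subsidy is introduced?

Pre-subsidy: 1285 - 8P = -244 + 3P gives P* = 139, x* = 173.
With the rebate, buyers effectively pay Pb = Ps − 22, where Ps is the price sellers receive.
Demand in terms of Ps becomes xd = 1285 − 8(Ps − 22) = 1461 - 8Ps. Setting this equal to supply: 1461 - 8Ps = -244 + 3Ps, so Ps = 155.
Buyers pay Pb = 155 − 22 = 133; x' = -244 + 3·155 = 221.

x' = 221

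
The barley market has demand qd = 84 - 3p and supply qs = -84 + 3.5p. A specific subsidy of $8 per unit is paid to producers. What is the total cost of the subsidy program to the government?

Government cost = 2016/13

Pre-subsidy: 84 - 3p = -84 + 3.5p gives p* = 336/13, q* = 84/13.
With the subsidy, sellers receive ps = pb + 8 for each unit, where pb is the price buyers pay.
Supply in terms of pb becomes qs = -84 + 3.5(pb + 8) = -56 + 3.5pb. Setting this equal to demand: 84 - 3pb = -56 + 3.5pb, so pb = 280/13.
Sellers receive ps = 280/13 + 8 = 384/13; q' = 84 − 3·(280/13) = 252/13.
Government outlay = subsidy × quantity = 8 × 252/13 = 2016/13.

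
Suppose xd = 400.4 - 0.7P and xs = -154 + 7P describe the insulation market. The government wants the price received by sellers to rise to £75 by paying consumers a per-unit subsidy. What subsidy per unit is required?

At a seller price of 75, quantity supplied is -154 + 7·75 = 371.
Buyers absorb 371 only when they pay Pb with 400.4 − 0.7·Pb = 371, i.e. Pb = 42.
s = Ps − Pb = 75 − 42 = 33.

Required subsidy s = £33 per unit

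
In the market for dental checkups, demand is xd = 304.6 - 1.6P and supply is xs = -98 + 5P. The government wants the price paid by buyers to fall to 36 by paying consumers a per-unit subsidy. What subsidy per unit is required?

Required subsidy s = 33 per unit

At a buyer price of 36, quantity demanded is 304.6 − 1.6·36 = 247.
Sellers supply 247 only when they receive Ps with -98 + 5·Ps = 247, i.e. Ps = 69.
s = Ps − Pb = 69 − 36 = 33.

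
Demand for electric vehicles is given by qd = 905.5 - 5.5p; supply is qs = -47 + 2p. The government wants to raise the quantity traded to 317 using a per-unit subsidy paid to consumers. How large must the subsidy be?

At q = 317, invert demand for the buyer price: pb = (905.5 − 317)/5.5 = 107; invert supply for the seller price: ps = (317 − (-47))/2 = 182.
The subsidy must fill the gap: s = ps − pb = 182 − 107 = 75.

Required subsidy s = 75 per unit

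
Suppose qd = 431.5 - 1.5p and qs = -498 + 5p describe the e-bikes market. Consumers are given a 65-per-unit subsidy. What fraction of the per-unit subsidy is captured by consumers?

Consumer share = 10/13

Pre-subsidy: 431.5 - 1.5p = -498 + 5p gives p* = 143, q* = 217.
With the rebate, buyers effectively pay pb = ps − 65, where ps is the price sellers receive.
Demand in terms of ps becomes qd = 431.5 − 1.5(ps − 65) = 529 - 1.5ps. Setting this equal to supply: 529 - 1.5ps = -498 + 5ps, so ps = 158.
Buyers pay pb = 158 − 65 = 93; q' = -498 + 5·158 = 292.
Buyers' price falls by p* − pb = 143 − 93 = 50; sellers' price rises by ps − p* = 158 − 143 = 15.
So consumers capture 50/65 = 10/13 of each unit of subsidy.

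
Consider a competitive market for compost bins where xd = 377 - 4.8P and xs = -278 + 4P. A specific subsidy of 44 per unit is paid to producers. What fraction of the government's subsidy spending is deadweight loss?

DWL / government spending = 528/1273

Pre-subsidy: 377 - 4.8P = -278 + 4P gives P* = 3275/44, x* = 217/11.
With the subsidy, sellers receive Ps = Pb + 44 for each unit, where Pb is the price buyers pay.
Supply in terms of Pb becomes xs = -278 + 4(Pb + 44) = -102 + 4Pb. Setting this equal to demand: 377 - 4.8Pb = -102 + 4Pb, so Pb = 2395/44.
Sellers receive Ps = 2395/44 + 44 = 4331/44; x' = 377 − 4.8·(2395/44) = 1273/11.
ΔCS = ½(217/11 + 1273/11)(3275/44 − 2395/44) = 14900/11; ΔPS = ½(217/11 + 1273/11)(4331/44 − 3275/44) = 17880/11.
Government spending = 44 × 1273/11 = 5092.
DWL = ½ × 44 × (1273/11 − 217/11) = 2112; fraction = 2112 / 5092 = 528/1273.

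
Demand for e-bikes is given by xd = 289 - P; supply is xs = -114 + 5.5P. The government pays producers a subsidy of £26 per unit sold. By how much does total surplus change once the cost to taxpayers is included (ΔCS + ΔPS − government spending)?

Pre-subsidy: 289 - P = -114 + 5.5P gives P* = 62, x* = 227.
With the subsidy, sellers receive Ps = Pb + 26 for each unit, where Pb is the price buyers pay.
Supply in terms of Pb becomes xs = -114 + 5.5(Pb + 26) = 29 + 5.5Pb. Setting this equal to demand: 289 - Pb = 29 + 5.5Pb, so Pb = 40.
Sellers receive Ps = 40 + 26 = 66; x' = 289 − 1·40 = 249.
ΔCS = ½(227 + 249)(62 − 40) = 5236; ΔPS = ½(227 + 249)(66 − 62) = 952.
Government spending = 26 × 249 = 6474.
Net change = 5236 + 952 − 6474 = -286. The loss equals the DWL triangle ½·26·22.

Net change in total surplus = -£286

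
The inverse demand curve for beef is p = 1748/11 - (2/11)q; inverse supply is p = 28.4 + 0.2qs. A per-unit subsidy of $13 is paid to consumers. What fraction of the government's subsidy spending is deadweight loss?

Pre-subsidy: 1748/11 - (2/11)q = 28.4 + 0.2q gives q* = 7178/21 and p* = 2032/21.
With the rebate, buyers effectively pay pb = ps − 13, where ps is the price sellers receive.
On the curves, pb = 1748/11 - (2/11)q and ps = 28.4 + 0.2q; the wedge ps − pb = 13 gives 28.4 + 0.2q − (1748/11 - (2/11)q) = 13, so q' = 2631/7.
Then pb = 1748/11 − (2/11)·(2631/7) = 634/7 and ps = 28.4 + 0.2·(2631/7) = 725/7.
ΔCS = ½(7178/21 + 2631/7)(2032/21 − 634/7) = 139945/63; ΔPS = ½(7178/21 + 2631/7)(725/7 − 2032/21) = 307879/126.
Government spending = 13 × 2631/7 = 34203/7.
DWL = ½ × 13 × (2631/7 − 7178/21) = 9295/42; fraction = (9295/42) / (34203/7) = 715/15786.

DWL / government spending = 715/15786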